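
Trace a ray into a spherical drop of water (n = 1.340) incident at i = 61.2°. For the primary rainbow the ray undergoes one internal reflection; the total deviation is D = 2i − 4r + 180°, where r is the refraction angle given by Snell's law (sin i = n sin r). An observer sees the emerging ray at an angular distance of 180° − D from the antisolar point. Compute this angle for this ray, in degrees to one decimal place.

sin r = sin 61.2° / 1.340 = 0.8763/1.340 = 0.6540; r = 40.84°.
D = 2·61.2° − 4·40.84° + 180° = 122.40° − 163.36° + 180° = 139.04°.
Angle from antisolar point = 180° − D = 40.96°.

41.0°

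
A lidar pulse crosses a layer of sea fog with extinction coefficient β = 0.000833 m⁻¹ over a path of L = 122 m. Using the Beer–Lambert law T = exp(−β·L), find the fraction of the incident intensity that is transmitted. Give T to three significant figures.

0.903

τ = β·L = 0.000833 × 122 = 0.1016.
T = exp(−0.1016) = 0.9034.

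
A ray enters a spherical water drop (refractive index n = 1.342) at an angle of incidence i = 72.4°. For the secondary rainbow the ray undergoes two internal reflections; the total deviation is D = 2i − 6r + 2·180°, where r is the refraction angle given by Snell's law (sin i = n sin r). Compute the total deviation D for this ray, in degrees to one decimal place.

233.3°

sin r = sin 72.4° / 1.342 = 0.9532/1.342 = 0.7103; r = 45.26°.
D = 2·72.4° − 6·45.26° + 2·180° = 144.80° − 271.54° + 360° = 233.26°.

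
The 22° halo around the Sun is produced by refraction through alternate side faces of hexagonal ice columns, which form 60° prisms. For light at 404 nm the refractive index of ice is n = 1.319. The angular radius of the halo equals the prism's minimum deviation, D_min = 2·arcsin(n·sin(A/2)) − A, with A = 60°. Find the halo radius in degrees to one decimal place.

22.5°

n·sin(A/2) = 1.319 × sin 30° = 1.319 × 0.5000 = 0.6595.
D_min = 2·arcsin(0.6595) − 60° = 2 × 41.262° − 60° = 22.524°.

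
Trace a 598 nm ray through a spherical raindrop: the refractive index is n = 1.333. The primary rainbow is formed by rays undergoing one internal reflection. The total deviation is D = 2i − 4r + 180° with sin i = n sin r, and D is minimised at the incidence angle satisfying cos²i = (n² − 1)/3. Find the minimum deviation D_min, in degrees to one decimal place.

137.9°

cos²i = (1.77689 − 1)/3 = 0.25896; i = arccos(0.50888) = 59.410°.
sin r = sin 59.410°/1.333 = 0.64579; r = 40.225°.
D_min = 2·59.410° − 4·40.225° + 180° = 137.922°.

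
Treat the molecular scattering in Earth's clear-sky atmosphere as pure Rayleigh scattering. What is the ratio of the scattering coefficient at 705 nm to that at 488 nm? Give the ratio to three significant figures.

0.230

Rayleigh scattering ∝ λ⁻⁴, so the ratio of coefficients is the inverse fourth power of the wavelength ratio.
σ(705)/σ(488) = (488/705)⁴ = (0.6922)⁴ = 0.2296.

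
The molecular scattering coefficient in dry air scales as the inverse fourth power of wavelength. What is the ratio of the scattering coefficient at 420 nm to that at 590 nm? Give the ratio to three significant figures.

3.89

Rayleigh scattering ∝ λ⁻⁴, so the ratio of coefficients is the inverse fourth power of the wavelength ratio.
σ(420)/σ(590) = (590/420)⁴ = (1.4048)⁴ = 3.894.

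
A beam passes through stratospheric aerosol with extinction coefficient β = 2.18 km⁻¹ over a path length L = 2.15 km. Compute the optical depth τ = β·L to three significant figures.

4.69

τ = β·L = 2.18 × 2.15 = 4.6870.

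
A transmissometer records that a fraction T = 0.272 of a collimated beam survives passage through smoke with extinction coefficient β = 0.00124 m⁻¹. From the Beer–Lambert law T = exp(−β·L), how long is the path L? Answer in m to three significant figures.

1050 m

Beer–Lambert: T = exp(−βL) ⇒ L = −ln(T)/β = −ln(0.272)/0.00124 = 1.3020/0.00124 = 1050 m.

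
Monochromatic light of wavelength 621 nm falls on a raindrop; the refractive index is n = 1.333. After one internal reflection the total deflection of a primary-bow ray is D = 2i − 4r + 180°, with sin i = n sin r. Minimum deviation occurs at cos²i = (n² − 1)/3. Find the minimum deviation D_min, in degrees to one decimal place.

cos²i = (1.77689 − 1)/3 = 0.25896; i = arccos(0.50888) = 59.410°.
sin r = sin 59.410°/1.333 = 0.64579; r = 40.225°.
D_min = 2·59.410° − 4·40.225° + 180° = 137.922°.

137.9°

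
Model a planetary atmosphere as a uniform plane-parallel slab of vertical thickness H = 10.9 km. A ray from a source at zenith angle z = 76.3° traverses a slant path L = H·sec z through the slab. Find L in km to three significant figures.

sec z = 1/cos 76.3° = 4.2223.
L = 10.9 × 4.2223 = 46.023 km.

46.0 km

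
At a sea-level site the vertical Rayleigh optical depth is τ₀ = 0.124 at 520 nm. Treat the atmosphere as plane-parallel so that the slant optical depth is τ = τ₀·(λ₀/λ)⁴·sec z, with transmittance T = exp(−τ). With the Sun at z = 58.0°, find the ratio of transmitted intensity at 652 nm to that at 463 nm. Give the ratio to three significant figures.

1.32

Airmass: sec 58.0° = 1.8871.
τ(652 nm) = 0.124 × (520/652)⁴ × 1.8871 = 0.124 × 0.4046 × 1.8871 = 0.0947.
τ(463 nm) = 0.124 × (520/463)⁴ × 1.8871 = 0.124 × 1.5911 × 1.8871 = 0.3723.
T(652)/T(463) = exp(τ_B − τ_A) = exp(0.2776) = 1.3200.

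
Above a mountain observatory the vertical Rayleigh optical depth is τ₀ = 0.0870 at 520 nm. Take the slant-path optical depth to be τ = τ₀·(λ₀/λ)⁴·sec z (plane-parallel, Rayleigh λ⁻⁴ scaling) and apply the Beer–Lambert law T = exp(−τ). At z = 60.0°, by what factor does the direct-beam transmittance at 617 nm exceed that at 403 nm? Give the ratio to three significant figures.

1.48

Airmass: sec 60.0° = 2.0000.
τ(617 nm) = 0.0870 × (520/617)⁴ × 2.0000 = 0.0870 × 0.5045 × 2.0000 = 0.0878.
τ(403 nm) = 0.0870 × (520/403)⁴ × 2.0000 = 0.0870 × 2.7720 × 2.0000 = 0.4823.
T(617)/T(403) = exp(τ_B − τ_A) = exp(0.3945) = 1.4837.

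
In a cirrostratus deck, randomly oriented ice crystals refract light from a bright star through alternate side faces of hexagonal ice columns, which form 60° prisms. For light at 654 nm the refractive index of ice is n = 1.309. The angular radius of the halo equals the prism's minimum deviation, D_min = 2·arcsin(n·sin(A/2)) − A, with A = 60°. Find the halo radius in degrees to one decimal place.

21.8°

n·sin(A/2) = 1.309 × sin 30° = 1.309 × 0.5000 = 0.6545.
D_min = 2·arcsin(0.6545) − 60° = 2 × 40.882° − 60° = 21.763°.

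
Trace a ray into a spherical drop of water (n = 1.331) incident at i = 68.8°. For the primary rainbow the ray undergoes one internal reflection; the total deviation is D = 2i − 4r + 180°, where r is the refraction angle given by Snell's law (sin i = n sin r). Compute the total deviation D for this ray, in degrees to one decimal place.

sin r = sin 68.8° / 1.331 = 0.9323/1.331 = 0.7005; r = 44.46°.
D = 2·68.8° − 4·44.46° + 180° = 137.60° − 177.86° + 180° = 139.74°.

139.7°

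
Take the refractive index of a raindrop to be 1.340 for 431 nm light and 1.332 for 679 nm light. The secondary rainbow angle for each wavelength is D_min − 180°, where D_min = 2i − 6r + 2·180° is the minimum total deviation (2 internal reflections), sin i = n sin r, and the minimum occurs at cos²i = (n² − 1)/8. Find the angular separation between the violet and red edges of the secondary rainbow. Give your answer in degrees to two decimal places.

2.08°

At 431 nm (n = 1.340): cos²i = 0.09945 → i = 71.618°, r = 45.088°, D_min = 232.709°, rainbow angle = 52.709°.
At 679 nm (n = 1.332): cos²i = 0.09678 → i = 71.875°, r = 45.520°, D_min = 230.628°, rainbow angle = 50.628°.
Angular width = |52.709° − 50.628°| = 2.080°.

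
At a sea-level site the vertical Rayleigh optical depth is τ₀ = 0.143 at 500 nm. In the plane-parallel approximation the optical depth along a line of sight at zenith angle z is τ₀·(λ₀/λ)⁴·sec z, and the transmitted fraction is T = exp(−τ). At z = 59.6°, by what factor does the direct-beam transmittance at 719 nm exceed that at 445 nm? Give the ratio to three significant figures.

1.47

Airmass: sec 59.6° = 1.9762.
τ(719 nm) = 0.143 × (500/719)⁴ × 1.9762 = 0.143 × 0.2339 × 1.9762 = 0.0661.
τ(445 nm) = 0.143 × (500/445)⁴ × 1.9762 = 0.143 × 1.5938 × 1.9762 = 0.4504.
T(719)/T(445) = exp(τ_B − τ_A) = exp(0.3843) = 1.4686.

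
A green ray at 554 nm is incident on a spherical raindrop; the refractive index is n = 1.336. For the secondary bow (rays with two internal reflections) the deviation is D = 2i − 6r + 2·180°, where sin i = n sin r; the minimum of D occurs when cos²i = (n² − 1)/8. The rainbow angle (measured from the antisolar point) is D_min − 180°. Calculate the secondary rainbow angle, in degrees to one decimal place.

cos²i = (1.78490 − 1)/8 = 0.09811; i = arccos(0.31323) = 71.746°.
sin r = sin 71.746°/1.336 = 0.71084; r = 45.303°.
D_min = 2·71.746° − 6·45.303° + 360° = 231.674°.
Rainbow angle = D_min − 180° = 51.674°.

51.7°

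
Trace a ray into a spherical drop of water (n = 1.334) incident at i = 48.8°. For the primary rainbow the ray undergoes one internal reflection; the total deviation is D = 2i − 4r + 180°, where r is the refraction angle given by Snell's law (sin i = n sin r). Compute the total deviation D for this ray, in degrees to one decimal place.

140.3°

sin r = sin 48.8° / 1.334 = 0.7524/1.334 = 0.5640; r = 34.33°.
D = 2·48.8° − 4·34.33° + 180° = 97.60° − 137.34° + 180° = 140.26°.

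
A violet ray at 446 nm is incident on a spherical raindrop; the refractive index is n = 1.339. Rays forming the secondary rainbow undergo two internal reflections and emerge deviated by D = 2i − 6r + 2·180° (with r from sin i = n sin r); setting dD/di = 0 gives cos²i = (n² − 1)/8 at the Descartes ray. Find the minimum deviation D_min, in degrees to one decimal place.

232.5°

cos²i = (1.79292 − 1)/8 = 0.09912; i = arccos(0.31483) = 71.650°.
sin r = sin 71.650°/1.339 = 0.70885; r = 45.141°.
D_min = 2·71.650° − 6·45.141° + 360° = 232.451°.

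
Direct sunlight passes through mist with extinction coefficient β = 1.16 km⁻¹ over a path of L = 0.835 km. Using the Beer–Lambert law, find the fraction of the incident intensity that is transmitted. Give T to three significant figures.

0.380

τ = β·L = 1.16 × 0.835 = 0.9686.
T = exp(−0.9686) = 0.3796.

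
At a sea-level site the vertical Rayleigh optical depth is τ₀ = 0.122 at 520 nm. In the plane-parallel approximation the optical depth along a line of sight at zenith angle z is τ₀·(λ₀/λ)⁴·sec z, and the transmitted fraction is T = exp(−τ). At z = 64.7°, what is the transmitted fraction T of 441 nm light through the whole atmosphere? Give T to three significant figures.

sec 64.7° = 2.3400.
τ = 0.122 × (520/441)⁴ × 2.3400 = 0.122 × 1.9331 × 2.3400 = 0.5519.
T = exp(−0.5519) = 0.5759.

0.576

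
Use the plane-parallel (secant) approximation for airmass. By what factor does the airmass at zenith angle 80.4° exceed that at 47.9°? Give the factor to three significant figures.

4.02

X(80.4°)/X(47.9°) = sec 80.4° / sec 47.9° = cos 47.9° / cos 80.4° = 0.6704/0.1668 = 4.0201.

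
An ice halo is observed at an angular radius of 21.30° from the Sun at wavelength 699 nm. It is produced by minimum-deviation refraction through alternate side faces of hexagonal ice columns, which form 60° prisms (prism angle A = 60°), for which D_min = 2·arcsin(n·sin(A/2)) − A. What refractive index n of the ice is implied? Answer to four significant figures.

Rearranging: n = sin((D_min + A)/2) / sin(A/2).
(D_min + A)/2 = (21.30° + 60°)/2 = 40.650°.
n = sin 40.650° / sin 30° = 0.6514 / 0.5000 = 1.3029.

1.303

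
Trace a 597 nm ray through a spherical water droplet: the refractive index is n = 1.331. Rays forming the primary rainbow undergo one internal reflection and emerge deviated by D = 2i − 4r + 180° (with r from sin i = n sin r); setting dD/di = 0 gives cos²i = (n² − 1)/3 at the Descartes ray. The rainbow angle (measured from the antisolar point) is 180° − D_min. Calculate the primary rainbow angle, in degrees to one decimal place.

42.4°

cos²i = (1.77156 − 1)/3 = 0.25719; i = arccos(0.50714) = 59.527°.
sin r = sin 59.527°/1.331 = 0.64753; r = 40.356°.
D_min = 2·59.527° − 4·40.356° + 180° = 137.630°.
Rainbow angle = 180° − D_min = 42.370°.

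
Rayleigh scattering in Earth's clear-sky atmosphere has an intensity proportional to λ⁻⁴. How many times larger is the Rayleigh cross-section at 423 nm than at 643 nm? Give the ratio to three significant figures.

Rayleigh scattering ∝ λ⁻⁴, so the ratio of coefficients is the inverse fourth power of the wavelength ratio.
σ(423)/σ(643) = (643/423)⁴ = (1.5201)⁴ = 5.339.

5.34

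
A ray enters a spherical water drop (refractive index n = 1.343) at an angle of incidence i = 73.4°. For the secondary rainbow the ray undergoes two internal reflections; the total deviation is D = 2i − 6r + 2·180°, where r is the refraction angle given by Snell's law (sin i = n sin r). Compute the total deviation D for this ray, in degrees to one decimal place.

233.6°

sin r = sin 73.4° / 1.343 = 0.9583/1.343 = 0.7136; r = 45.53°.
D = 2·73.4° − 6·45.53° + 2·180° = 146.80° − 273.16° + 360° = 233.64°.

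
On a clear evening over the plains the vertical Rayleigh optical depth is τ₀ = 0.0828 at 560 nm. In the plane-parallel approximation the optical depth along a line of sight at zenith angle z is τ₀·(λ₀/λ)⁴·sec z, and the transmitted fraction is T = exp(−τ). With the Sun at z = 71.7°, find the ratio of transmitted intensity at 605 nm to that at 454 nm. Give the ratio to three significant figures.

Airmass: sec 71.7° = 3.1848.
τ(605 nm) = 0.0828 × (560/605)⁴ × 3.1848 = 0.0828 × 0.7341 × 3.1848 = 0.1936.
τ(454 nm) = 0.0828 × (560/454)⁴ × 3.1848 = 0.0828 × 2.3149 × 3.1848 = 0.6104.
T(605)/T(454) = exp(τ_B − τ_A) = exp(0.4169) = 1.5172.

1.52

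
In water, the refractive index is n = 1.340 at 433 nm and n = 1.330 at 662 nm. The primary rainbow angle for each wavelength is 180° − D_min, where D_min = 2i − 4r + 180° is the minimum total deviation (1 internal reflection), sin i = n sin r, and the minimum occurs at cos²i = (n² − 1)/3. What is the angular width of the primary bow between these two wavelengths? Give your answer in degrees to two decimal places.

At 433 nm (n = 1.340): cos²i = 0.26520 → i = 59.004°, r = 39.770°, D_min = 138.929°, rainbow angle = 41.071°.
At 662 nm (n = 1.330): cos²i = 0.25630 → i = 59.585°, r = 40.422°, D_min = 137.484°, rainbow angle = 42.516°.
Angular width = |41.071° − 42.516°| = 1.445°.

1.45°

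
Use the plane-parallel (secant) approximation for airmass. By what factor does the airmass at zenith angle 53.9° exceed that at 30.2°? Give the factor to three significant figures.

X(53.9°)/X(30.2°) = sec 53.9° / sec 30.2° = cos 30.2° / cos 53.9° = 0.8643/0.5892 = 1.4669.

1.47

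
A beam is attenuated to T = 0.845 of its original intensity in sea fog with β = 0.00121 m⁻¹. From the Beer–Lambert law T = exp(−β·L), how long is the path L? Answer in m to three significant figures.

139 m

Beer–Lambert: T = exp(−βL) ⇒ L = −ln(T)/β = −ln(0.845)/0.00121 = 0.1684/0.00121 = 139.2 m.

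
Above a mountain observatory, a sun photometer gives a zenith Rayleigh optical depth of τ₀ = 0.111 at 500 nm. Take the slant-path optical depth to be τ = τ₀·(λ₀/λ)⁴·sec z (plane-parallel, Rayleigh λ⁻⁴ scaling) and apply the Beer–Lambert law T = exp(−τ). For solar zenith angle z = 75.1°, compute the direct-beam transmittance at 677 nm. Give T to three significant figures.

sec 75.1° = 3.8890.
τ = 0.111 × (500/677)⁴ × 3.8890 = 0.111 × 0.2975 × 3.8890 = 0.1284.
T = exp(−0.1284) = 0.8795.

0.879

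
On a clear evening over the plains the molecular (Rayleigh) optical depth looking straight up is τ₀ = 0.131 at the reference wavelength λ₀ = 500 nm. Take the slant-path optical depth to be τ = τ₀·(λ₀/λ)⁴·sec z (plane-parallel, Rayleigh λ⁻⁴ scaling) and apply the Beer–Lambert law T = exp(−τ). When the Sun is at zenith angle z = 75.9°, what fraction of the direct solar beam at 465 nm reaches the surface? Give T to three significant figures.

0.487

sec 75.9° = 4.1048.
τ = 0.131 × (500/465)⁴ × 4.1048 = 0.131 × 1.3368 × 4.1048 = 0.7188.
T = exp(−0.7188) = 0.4873.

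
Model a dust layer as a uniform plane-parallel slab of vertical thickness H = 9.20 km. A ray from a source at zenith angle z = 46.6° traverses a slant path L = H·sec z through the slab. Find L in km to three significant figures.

sec z = 1/cos 46.6° = 1.4554.
L = 9.20 × 1.4554 = 13.390 km.

13.4 km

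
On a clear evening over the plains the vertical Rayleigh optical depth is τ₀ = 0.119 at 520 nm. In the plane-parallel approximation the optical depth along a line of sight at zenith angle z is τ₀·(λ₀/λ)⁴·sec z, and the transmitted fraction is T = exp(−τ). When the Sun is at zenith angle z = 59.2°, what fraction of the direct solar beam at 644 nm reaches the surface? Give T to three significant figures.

0.906

sec 59.2° = 1.9530.
τ = 0.119 × (520/644)⁴ × 1.9530 = 0.119 × 0.4251 × 1.9530 = 0.0988.
T = exp(−0.0988) = 0.9059.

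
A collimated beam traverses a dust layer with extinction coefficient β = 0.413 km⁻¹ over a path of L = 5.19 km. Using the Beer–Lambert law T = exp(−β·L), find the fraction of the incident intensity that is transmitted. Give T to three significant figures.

τ = β·L = 0.413 × 5.19 = 2.1435.
T = exp(−2.1435) = 0.1172.

0.117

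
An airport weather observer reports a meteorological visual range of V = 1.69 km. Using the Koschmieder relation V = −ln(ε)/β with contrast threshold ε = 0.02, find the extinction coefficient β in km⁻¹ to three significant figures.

2.31 km⁻¹

β = −ln(0.02) / V = 3.912 / 1.69 = 2.3148 km⁻¹.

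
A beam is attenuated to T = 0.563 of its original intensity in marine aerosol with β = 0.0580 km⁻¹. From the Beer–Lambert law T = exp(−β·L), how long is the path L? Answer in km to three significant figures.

9.90 km

Beer–Lambert: T = exp(−βL) ⇒ L = −ln(T)/β = −ln(0.563)/0.0580 = 0.5745/0.0580 = 9.905 km.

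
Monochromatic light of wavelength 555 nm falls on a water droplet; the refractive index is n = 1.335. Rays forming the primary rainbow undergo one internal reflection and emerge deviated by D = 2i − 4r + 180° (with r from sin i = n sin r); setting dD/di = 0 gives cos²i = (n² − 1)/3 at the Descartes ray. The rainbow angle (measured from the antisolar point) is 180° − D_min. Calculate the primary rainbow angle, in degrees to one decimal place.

41.8°

cos²i = (1.78222 − 1)/3 = 0.26074; i = arccos(0.51063) = 59.294°.
sin r = sin 59.294°/1.335 = 0.64405; r = 40.094°.
D_min = 2·59.294° − 4·40.094° + 180° = 138.212°.
Rainbow angle = 180° − D_min = 41.788°.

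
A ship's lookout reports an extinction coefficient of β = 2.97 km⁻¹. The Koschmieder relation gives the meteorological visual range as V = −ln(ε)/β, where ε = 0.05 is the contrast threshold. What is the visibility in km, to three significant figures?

1.01 km

V = −ln(0.05) / 2.97 = 2.996 / 2.97 = 1.0087 km.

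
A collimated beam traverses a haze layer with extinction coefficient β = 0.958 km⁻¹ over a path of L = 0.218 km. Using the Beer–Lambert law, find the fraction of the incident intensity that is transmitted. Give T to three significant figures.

τ = β·L = 0.958 × 0.218 = 0.2088.
T = exp(−0.2088) = 0.8115.

0.812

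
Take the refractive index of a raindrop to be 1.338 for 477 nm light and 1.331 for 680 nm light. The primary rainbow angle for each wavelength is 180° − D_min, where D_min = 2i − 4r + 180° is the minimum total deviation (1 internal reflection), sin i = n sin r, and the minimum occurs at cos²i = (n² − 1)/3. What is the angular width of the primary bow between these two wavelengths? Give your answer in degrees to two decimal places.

1.01°

At 477 nm (n = 1.338): cos²i = 0.26341 → i = 59.120°, r = 39.899°, D_min = 138.643°, rainbow angle = 41.357°.
At 680 nm (n = 1.331): cos²i = 0.25719 → i = 59.527°, r = 40.356°, D_min = 137.630°, rainbow angle = 42.370°.
Angular width = |41.357° − 42.370°| = 1.013°.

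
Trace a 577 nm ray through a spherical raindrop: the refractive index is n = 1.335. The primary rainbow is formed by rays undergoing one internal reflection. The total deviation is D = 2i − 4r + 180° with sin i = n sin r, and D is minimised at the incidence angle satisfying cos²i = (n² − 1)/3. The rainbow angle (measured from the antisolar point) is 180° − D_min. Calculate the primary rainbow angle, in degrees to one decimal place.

41.8°

cos²i = (1.78222 − 1)/3 = 0.26074; i = arccos(0.51063) = 59.294°.
sin r = sin 59.294°/1.335 = 0.64405; r = 40.094°.
D_min = 2·59.294° − 4·40.094° + 180° = 138.212°.
Rainbow angle = 180° − D_min = 41.788°.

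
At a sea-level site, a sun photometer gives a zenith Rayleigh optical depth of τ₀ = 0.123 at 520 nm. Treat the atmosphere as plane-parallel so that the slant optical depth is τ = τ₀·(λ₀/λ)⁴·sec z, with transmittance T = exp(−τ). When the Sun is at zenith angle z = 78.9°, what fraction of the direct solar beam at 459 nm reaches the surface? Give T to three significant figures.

sec 78.9° = 5.1942.
τ = 0.123 × (520/459)⁴ × 5.1942 = 0.123 × 1.6473 × 5.1942 = 1.0524.
T = exp(−1.0524) = 0.3491.

0.349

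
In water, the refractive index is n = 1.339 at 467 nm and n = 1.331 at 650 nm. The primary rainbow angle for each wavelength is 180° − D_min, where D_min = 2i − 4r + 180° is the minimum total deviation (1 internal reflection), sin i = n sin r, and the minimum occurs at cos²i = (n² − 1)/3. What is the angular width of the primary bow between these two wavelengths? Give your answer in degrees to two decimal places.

At 467 nm (n = 1.339): cos²i = 0.26431 → i = 59.062°, r = 39.834°, D_min = 138.786°, rainbow angle = 41.214°.
At 650 nm (n = 1.331): cos²i = 0.25719 → i = 59.527°, r = 40.356°, D_min = 137.630°, rainbow angle = 42.370°.
Angular width = |41.214° − 42.370°| = 1.156°.

1.16°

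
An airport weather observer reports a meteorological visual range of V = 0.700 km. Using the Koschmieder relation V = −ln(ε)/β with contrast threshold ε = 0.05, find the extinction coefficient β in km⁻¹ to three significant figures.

4.28 km⁻¹

β = −ln(0.05) / V = 2.996 / 0.700 = 4.2796 km⁻¹.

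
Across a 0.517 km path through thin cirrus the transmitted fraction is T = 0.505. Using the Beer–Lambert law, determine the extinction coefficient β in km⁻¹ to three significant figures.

Beer–Lambert: T = exp(−βL) ⇒ β = −ln(T)/L = −ln(0.505)/0.517 = 0.6832/0.517 = 1.321 km⁻¹.

1.32 km⁻¹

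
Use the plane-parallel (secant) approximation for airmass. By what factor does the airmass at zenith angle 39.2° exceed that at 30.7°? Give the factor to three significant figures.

1.11

X(39.2°)/X(30.7°) = sec 39.2° / sec 30.7° = cos 30.7° / cos 39.2° = 0.8599/0.7749 = 1.1096.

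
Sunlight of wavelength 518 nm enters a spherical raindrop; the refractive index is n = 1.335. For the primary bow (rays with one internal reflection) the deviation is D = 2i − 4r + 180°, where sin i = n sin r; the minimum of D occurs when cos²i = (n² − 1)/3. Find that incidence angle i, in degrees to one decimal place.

cos²i = (1.335² − 1)/3 = (1.78222 − 1)/3 = 0.26074.
cos i = 0.51063, so i = 59.294°.

59.3°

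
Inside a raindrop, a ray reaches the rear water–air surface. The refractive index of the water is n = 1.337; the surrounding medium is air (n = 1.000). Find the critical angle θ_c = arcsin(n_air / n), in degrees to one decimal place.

sin θ_c = n_air / n = 1.000 / 1.337 = 0.7479.
θ_c = arcsin(0.7479) = 48.41°.

48.4°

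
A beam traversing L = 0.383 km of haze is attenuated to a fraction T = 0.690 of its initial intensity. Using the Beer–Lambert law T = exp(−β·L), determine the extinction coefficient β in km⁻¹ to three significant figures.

Beer–Lambert: T = exp(−βL) ⇒ β = −ln(T)/L = −ln(0.690)/0.383 = 0.3711/0.383 = 0.9688 km⁻¹.

0.969 km⁻¹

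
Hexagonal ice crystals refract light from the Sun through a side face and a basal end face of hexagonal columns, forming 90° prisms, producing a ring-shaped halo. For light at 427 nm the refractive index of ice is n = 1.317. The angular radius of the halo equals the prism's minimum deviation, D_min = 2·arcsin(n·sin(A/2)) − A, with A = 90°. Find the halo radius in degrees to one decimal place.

n·sin(A/2) = 1.317 × sin 45° = 1.317 × 0.7071 = 0.9313.
D_min = 2·arcsin(0.9313) − 90° = 2 × 68.632° − 90° = 47.264°.

47.3°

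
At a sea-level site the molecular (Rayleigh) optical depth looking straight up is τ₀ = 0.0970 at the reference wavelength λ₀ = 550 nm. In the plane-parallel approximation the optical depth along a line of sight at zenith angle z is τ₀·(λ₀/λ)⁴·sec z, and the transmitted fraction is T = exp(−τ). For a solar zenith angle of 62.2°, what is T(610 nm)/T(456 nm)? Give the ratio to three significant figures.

1.35

Airmass: sec 62.2° = 2.1441.
τ(610 nm) = 0.0970 × (550/610)⁴ × 2.1441 = 0.0970 × 0.6609 × 2.1441 = 0.1375.
τ(456 nm) = 0.0970 × (550/456)⁴ × 2.1441 = 0.0970 × 2.1164 × 2.1441 = 0.4402.
T(610)/T(456) = exp(τ_B − τ_A) = exp(0.3027) = 1.3535.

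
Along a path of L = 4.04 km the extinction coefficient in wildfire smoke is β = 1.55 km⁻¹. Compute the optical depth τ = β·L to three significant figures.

6.26

τ = β·L = 1.55 × 4.04 = 6.2620.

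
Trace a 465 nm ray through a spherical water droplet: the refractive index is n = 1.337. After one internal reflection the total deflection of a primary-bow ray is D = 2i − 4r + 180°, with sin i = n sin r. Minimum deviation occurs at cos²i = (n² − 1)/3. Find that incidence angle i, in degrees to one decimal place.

59.2°

cos²i = (1.337² − 1)/3 = (1.78757 − 1)/3 = 0.26252.
cos i = 0.51237, so i = 59.178°.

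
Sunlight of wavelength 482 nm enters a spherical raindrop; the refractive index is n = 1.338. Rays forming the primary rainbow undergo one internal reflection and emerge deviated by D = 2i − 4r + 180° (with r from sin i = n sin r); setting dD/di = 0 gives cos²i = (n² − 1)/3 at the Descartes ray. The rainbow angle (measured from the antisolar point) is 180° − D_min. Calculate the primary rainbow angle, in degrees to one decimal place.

41.4°

cos²i = (1.79024 − 1)/3 = 0.26341; i = arccos(0.51324) = 59.120°.
sin r = sin 59.120°/1.338 = 0.64144; r = 39.899°.
D_min = 2·59.120° − 4·39.899° + 180° = 138.643°.
Rainbow angle = 180° − D_min = 41.357°.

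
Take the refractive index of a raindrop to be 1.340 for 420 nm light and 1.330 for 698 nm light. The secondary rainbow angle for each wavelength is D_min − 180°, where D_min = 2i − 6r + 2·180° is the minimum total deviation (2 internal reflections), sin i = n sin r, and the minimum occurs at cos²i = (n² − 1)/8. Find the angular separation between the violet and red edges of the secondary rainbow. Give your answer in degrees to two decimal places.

At 420 nm (n = 1.340): cos²i = 0.09945 → i = 71.618°, r = 45.088°, D_min = 232.709°, rainbow angle = 52.709°.
At 698 nm (n = 1.330): cos²i = 0.09611 → i = 71.940°, r = 45.630°, D_min = 230.101°, rainbow angle = 50.101°.
Angular width = |52.709° − 50.101°| = 2.608°.

2.61°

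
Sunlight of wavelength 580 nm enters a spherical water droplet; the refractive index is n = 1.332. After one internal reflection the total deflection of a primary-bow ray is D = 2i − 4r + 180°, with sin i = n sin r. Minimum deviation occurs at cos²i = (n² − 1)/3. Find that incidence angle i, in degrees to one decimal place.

59.5°

cos²i = (1.332² − 1)/3 = (1.77422 − 1)/3 = 0.25807.
cos i = 0.50801, so i = 59.469°.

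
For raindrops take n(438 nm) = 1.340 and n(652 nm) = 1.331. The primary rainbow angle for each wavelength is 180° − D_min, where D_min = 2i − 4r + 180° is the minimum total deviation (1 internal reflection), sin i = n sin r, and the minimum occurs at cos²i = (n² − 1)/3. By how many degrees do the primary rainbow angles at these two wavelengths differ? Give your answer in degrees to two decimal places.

At 438 nm (n = 1.340): cos²i = 0.26520 → i = 59.004°, r = 39.770°, D_min = 138.929°, rainbow angle = 41.071°.
At 652 nm (n = 1.331): cos²i = 0.25719 → i = 59.527°, r = 40.356°, D_min = 137.630°, rainbow angle = 42.370°.
Angular width = |41.071° − 42.370°| = 1.299°.

1.30°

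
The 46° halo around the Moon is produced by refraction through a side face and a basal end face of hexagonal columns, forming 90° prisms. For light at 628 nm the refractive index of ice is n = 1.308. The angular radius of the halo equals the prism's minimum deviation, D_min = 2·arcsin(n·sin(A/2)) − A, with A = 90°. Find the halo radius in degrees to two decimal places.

n·sin(A/2) = 1.308 × sin 45° = 1.308 × 0.7071 = 0.9249.
D_min = 2·arcsin(0.9249) − 90° = 2 × 67.653° − 90° = 45.305°.

45.31°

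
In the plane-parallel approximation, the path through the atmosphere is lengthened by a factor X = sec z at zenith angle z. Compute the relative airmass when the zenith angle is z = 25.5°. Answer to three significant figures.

X = sec z = 1/cos 25.5° = 1/0.9026 = 1.1079.

1.11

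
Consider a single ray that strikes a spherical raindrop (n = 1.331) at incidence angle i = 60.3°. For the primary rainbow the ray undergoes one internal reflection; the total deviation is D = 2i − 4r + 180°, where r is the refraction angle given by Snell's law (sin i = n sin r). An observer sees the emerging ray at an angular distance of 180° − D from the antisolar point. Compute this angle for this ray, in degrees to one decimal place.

sin r = sin 60.3° / 1.331 = 0.8686/1.331 = 0.6526; r = 40.74°.
D = 2·60.3° − 4·40.74° + 180° = 120.60° − 162.96° + 180° = 137.64°.
Angle from antisolar point = 180° − D = 42.36°.

42.4°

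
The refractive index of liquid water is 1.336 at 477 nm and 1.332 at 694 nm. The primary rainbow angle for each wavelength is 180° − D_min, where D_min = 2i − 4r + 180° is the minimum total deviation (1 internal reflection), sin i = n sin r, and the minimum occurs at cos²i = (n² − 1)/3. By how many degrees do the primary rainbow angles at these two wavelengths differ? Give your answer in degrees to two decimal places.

0.58°

At 477 nm (n = 1.336): cos²i = 0.26163 → i = 59.236°, r = 40.029°, D_min = 138.356°, rainbow angle = 41.644°.
At 694 nm (n = 1.332): cos²i = 0.25807 → i = 59.469°, r = 40.290°, D_min = 137.776°, rainbow angle = 42.224°.
Angular width = |41.644° − 42.224°| = 0.580°.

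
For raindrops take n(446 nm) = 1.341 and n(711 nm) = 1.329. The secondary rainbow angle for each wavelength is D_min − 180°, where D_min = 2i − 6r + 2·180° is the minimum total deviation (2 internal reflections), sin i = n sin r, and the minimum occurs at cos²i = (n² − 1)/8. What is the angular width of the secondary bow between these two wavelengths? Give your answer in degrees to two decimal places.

At 446 nm (n = 1.341): cos²i = 0.09979 → i = 71.586°, r = 45.034°, D_min = 232.966°, rainbow angle = 52.966°.
At 711 nm (n = 1.329): cos²i = 0.09578 → i = 71.972°, r = 45.685°, D_min = 229.837°, rainbow angle = 49.837°.
Angular width = |52.966° − 49.837°| = 3.129°.

3.13°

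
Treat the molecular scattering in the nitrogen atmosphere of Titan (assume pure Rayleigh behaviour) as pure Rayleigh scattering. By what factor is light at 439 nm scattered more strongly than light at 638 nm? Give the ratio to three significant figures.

4.46

Rayleigh scattering ∝ λ⁻⁴, so the ratio of coefficients is the inverse fourth power of the wavelength ratio.
σ(439)/σ(638) = (638/439)⁴ = (1.4533)⁴ = 4.461.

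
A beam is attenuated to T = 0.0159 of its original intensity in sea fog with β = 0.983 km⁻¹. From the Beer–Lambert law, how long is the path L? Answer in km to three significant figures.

Beer–Lambert: T = exp(−βL) ⇒ L = −ln(T)/β = −ln(0.0159)/0.983 = 4.1414/0.983 = 4.213 km.

4.21 km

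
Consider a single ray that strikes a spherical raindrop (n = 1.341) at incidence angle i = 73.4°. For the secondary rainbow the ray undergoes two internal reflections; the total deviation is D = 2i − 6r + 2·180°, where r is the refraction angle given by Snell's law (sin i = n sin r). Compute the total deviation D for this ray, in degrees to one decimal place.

sin r = sin 73.4° / 1.341 = 0.9583/1.341 = 0.7146; r = 45.61°.
D = 2·73.4° − 6·45.61° + 2·180° = 146.80° − 273.68° + 360° = 233.12°.

233.1°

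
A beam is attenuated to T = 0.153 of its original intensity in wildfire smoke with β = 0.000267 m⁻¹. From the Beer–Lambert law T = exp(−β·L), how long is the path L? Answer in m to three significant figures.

Beer–Lambert: T = exp(−βL) ⇒ L = −ln(T)/β = −ln(0.153)/0.000267 = 1.8773/0.000267 = 7031 m.

7030 m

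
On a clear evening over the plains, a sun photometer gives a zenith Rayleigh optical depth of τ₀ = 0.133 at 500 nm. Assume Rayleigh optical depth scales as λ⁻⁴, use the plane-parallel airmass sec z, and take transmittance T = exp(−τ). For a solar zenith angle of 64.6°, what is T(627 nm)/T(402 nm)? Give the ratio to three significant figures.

1.85

Airmass: sec 64.6° = 2.3314.
τ(627 nm) = 0.133 × (500/627)⁴ × 2.3314 = 0.133 × 0.4044 × 2.3314 = 0.1254.
τ(402 nm) = 0.133 × (500/402)⁴ × 2.3314 = 0.133 × 2.3932 × 2.3314 = 0.7421.
T(627)/T(402) = exp(τ_B − τ_A) = exp(0.6167) = 1.8527.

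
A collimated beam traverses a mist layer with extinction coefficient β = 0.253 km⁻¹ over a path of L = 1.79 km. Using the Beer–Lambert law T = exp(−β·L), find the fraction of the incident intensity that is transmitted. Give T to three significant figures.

τ = β·L = 0.253 × 1.79 = 0.4529.
T = exp(−0.4529) = 0.6358.

0.636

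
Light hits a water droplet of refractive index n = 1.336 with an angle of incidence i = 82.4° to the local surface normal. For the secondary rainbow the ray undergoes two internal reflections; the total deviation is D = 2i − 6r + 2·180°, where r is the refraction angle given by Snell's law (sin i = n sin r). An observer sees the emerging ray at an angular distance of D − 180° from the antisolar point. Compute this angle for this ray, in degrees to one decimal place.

57.4°

sin r = sin 82.4° / 1.336 = 0.9912/1.336 = 0.7419; r = 47.90°.
D = 2·82.4° − 6·47.90° + 2·180° = 164.80° − 287.38° + 360° = 237.42°.
Angle from antisolar point = D − 180° = 57.42°.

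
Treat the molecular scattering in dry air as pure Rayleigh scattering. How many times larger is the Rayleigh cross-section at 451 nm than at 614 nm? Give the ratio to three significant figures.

Rayleigh scattering ∝ λ⁻⁴, so the ratio of coefficients is the inverse fourth power of the wavelength ratio.
σ(451)/σ(614) = (614/451)⁴ = (1.3614)⁴ = 3.435.

3.44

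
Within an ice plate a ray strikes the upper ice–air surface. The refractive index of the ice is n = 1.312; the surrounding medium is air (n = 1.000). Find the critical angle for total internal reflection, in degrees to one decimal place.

sin θ_c = n_air / n = 1.000 / 1.312 = 0.7622.
θ_c = arcsin(0.7622) = 49.66°.

49.7°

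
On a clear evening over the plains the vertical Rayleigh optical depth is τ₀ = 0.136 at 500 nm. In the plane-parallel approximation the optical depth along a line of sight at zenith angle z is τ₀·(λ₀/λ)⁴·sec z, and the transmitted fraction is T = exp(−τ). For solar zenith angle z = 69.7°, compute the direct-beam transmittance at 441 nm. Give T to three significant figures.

0.523

sec 69.7° = 2.8824.
τ = 0.136 × (500/441)⁴ × 2.8824 = 0.136 × 1.6524 × 2.8824 = 0.6478.
T = exp(−0.6478) = 0.5232.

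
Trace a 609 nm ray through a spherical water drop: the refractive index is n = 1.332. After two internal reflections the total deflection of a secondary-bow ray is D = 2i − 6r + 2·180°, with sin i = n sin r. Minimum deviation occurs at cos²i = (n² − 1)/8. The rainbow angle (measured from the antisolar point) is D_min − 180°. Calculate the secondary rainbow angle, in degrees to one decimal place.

50.6°

cos²i = (1.77422 − 1)/8 = 0.09678; i = arccos(0.31109) = 71.875°.
sin r = sin 71.875°/1.332 = 0.71350; r = 45.520°.
D_min = 2·71.875° − 6·45.520° + 360° = 230.628°.
Rainbow angle = D_min − 180° = 50.628°.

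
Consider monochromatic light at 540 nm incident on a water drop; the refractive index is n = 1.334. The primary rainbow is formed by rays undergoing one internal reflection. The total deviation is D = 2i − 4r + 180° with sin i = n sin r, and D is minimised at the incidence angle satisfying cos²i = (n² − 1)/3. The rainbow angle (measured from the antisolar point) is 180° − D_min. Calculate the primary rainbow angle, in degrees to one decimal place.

41.9°

cos²i = (1.77956 − 1)/3 = 0.25985; i = arccos(0.50976) = 59.352°.
sin r = sin 59.352°/1.334 = 0.64492; r = 40.159°.
D_min = 2·59.352° − 4·40.159° + 180° = 138.067°.
Rainbow angle = 180° − D_min = 41.933°.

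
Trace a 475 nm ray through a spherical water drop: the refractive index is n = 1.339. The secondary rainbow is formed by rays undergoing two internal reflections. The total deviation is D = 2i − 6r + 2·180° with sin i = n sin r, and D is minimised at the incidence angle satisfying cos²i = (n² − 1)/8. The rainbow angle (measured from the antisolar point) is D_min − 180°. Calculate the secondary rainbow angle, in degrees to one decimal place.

52.5°

cos²i = (1.79292 − 1)/8 = 0.09912; i = arccos(0.31483) = 71.650°.
sin r = sin 71.650°/1.339 = 0.70885; r = 45.141°.
D_min = 2·71.650° − 6·45.141° + 360° = 232.451°.
Rainbow angle = D_min − 180° = 52.451°.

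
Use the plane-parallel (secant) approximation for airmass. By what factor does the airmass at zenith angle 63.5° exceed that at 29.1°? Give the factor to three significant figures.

1.96

X(63.5°)/X(29.1°) = sec 63.5° / sec 29.1° = cos 29.1° / cos 63.5° = 0.8738/0.4462 = 1.9583.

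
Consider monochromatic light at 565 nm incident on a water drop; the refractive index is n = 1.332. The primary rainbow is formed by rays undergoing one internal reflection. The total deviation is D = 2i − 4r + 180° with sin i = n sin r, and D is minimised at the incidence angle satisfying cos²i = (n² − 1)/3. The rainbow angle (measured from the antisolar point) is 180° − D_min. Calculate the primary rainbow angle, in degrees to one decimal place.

42.2°

cos²i = (1.77422 − 1)/3 = 0.25807; i = arccos(0.50801) = 59.469°.
sin r = sin 59.469°/1.332 = 0.64666; r = 40.290°.
D_min = 2·59.469° − 4·40.290° + 180° = 137.776°.
Rainbow angle = 180° − D_min = 42.224°.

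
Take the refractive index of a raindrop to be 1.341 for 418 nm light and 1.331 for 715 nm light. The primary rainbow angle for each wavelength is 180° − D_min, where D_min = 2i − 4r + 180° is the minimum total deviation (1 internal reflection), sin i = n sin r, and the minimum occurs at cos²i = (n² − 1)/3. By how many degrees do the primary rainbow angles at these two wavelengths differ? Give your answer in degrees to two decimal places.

1.44°

At 418 nm (n = 1.341): cos²i = 0.26609 → i = 58.946°, r = 39.705°, D_min = 139.071°, rainbow angle = 40.929°.
At 715 nm (n = 1.331): cos²i = 0.25719 → i = 59.527°, r = 40.356°, D_min = 137.630°, rainbow angle = 42.370°.
Angular width = |40.929° − 42.370°| = 1.441°.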